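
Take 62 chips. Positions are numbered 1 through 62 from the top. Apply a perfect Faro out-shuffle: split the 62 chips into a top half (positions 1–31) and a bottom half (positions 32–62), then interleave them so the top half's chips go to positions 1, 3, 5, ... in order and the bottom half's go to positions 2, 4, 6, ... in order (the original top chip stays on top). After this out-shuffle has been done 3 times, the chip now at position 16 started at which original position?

Work backwards from position 16, undoing one out-shuffle at a time:
16 ← 39 ← 20 ← 41
So the chip now at position 16 started at position 41.

41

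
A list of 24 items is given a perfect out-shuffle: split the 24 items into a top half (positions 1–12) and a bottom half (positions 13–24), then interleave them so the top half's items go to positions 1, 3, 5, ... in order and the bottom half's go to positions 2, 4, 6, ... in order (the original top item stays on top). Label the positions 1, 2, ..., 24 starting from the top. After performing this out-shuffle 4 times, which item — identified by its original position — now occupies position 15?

22

Work backwards from position 15, undoing one out-shuffle at a time:
15 ← 8 ← 16 ← 20 ← 22
So the item now at position 15 started at position 22.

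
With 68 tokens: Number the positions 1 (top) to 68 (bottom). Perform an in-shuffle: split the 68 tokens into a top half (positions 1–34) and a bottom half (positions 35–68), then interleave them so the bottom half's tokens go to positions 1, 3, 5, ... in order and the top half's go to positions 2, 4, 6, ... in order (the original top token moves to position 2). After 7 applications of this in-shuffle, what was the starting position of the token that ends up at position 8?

Work backwards from position 8, undoing one in-shuffle at a time:
8 ← 4 ← 2 ← 1 ← 35 ← 52 ← 26 ← 13
So the token now at position 8 started at position 13.

13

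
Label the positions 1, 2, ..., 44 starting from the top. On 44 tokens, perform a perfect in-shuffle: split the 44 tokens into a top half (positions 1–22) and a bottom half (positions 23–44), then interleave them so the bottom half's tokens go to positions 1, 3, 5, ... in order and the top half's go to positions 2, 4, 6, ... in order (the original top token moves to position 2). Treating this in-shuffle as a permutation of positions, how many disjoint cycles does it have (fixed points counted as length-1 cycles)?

Trace each unvisited position around until it returns:
(1 2 4 8 16 32 ... len 12) (3 6 12 24) (5 10 20 40 35 25) (7 14 28 11 22 44 ... len 12) (9 18 36 27) (15 30) (21 42 39 33)
7 cycles in total.

7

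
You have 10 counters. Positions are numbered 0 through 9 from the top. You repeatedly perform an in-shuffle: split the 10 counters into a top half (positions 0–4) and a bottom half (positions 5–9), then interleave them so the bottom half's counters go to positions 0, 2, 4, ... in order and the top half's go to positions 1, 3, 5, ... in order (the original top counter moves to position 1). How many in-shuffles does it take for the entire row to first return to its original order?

10

The in-shuffle permutes the 10 positions with cycle lengths [10].
Every counter is home exactly when every cycle has completed a whole number of laps, i.e. after lcm(10) = 10 in-shuffles.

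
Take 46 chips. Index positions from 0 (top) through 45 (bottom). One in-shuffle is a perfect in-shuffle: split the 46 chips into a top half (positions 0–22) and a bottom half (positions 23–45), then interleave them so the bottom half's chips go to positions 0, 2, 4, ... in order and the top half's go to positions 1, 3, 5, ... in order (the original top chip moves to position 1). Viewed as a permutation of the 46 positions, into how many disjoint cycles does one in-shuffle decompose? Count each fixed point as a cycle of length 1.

2

Trace each unvisited position around until it returns:
(0 1 3 7 15 31 ... len 23) (4 9 19 39 32 18 ... len 23)
2 cycles in total.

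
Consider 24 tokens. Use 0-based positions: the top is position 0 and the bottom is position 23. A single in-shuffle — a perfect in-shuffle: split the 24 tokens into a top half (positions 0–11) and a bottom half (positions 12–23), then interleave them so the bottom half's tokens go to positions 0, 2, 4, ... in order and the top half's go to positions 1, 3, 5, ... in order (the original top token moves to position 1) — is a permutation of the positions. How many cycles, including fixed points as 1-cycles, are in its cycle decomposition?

2

Trace each unvisited position around until it returns:
(0 1 3 7 15 6 ... len 20) (4 9 19 14)
2 cycles in total.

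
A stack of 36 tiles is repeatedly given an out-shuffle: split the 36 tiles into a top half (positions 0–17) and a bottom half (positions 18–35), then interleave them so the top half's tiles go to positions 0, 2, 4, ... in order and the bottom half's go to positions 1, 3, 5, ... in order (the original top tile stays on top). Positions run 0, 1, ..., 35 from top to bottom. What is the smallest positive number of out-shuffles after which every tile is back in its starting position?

The out-shuffle permutes the 36 positions with cycle lengths [1, 1, 3, 3, 4, 12, 12].
Every tile is home exactly when every cycle has completed a whole number of laps, i.e. after lcm(1, 3, 4, 12) = 12 out-shuffles.

12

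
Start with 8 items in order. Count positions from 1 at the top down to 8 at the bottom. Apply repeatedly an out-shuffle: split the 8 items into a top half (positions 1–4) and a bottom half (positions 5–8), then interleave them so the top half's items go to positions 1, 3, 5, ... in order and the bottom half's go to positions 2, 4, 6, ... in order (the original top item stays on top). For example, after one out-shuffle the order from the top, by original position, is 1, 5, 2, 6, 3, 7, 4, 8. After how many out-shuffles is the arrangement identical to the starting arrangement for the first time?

The out-shuffle permutes the 8 positions with cycle lengths [1, 1, 3, 3].
Every item is home exactly when every cycle has completed a whole number of laps, i.e. after lcm(1, 3) = 3 out-shuffles.

3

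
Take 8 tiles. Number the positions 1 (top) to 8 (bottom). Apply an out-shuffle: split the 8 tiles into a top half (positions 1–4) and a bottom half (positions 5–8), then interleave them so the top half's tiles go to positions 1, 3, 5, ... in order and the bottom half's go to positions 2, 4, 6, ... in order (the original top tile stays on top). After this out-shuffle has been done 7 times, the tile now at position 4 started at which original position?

Work backwards from position 4, undoing one out-shuffle at a time:
4 ← 6 ← 7 ← 4 ← 6 ← 7 ← 4 ← 6
So the tile now at position 4 started at position 6.

6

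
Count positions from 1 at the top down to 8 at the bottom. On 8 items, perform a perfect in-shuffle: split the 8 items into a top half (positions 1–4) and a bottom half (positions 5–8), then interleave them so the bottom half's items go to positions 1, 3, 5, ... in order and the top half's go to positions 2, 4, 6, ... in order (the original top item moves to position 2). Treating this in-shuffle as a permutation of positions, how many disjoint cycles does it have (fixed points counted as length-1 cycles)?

2

Trace each unvisited position around until it returns:
(1 2 4 8 7 5) (3 6)
2 cycles in total.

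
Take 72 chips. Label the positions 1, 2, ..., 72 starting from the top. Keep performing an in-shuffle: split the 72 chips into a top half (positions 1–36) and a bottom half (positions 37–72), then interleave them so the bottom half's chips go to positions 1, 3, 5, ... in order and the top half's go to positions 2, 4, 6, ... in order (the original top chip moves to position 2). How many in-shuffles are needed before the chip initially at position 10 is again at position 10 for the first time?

Follow position 10 under repeated in-shuffles:
10 → 20 → 40 → 7 → 14 → 28 → 56 → 39 → 5 → 10
It first returns after 9 in-shuffles.

9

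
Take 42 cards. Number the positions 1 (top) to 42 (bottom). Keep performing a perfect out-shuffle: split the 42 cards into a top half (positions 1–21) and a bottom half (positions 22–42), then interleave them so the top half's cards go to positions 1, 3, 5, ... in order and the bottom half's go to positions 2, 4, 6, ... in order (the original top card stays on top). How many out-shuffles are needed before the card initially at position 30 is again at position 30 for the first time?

Follow position 30 under repeated out-shuffles:
30 → 18 → 35 → 28 → 14 → 27 → 12 → 23 → 4 → 7 → 13 → 25 → 8 → 15 → 29 → 16 → 31 → 20 → 39 → 36 → 30
It first returns after 20 out-shuffles.

20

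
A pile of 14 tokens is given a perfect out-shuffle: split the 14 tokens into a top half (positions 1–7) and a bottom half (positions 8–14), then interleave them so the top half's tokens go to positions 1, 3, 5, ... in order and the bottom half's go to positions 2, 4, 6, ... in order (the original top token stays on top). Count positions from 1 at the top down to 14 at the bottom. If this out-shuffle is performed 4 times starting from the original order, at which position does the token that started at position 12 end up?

8

Track the token's position through each out-shuffle:
12 → 10 → 6 → 11 → 8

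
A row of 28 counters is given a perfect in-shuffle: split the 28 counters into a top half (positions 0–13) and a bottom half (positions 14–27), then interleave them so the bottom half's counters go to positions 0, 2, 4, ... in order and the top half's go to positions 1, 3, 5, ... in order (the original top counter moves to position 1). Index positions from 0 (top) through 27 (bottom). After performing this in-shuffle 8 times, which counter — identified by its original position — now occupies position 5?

Work backwards from position 5, undoing one in-shuffle at a time:
5 ← 2 ← 15 ← 7 ← 3 ← 1 ← 0 ← 14 ← 21
So the counter now at position 5 started at position 21.

21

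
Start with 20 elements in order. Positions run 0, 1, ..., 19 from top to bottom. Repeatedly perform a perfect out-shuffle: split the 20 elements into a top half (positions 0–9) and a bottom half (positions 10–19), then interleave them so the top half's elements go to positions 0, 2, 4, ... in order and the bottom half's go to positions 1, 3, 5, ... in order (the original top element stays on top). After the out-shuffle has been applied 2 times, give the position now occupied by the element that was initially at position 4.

Track the element's position through each out-shuffle:
4 → 8 → 16

16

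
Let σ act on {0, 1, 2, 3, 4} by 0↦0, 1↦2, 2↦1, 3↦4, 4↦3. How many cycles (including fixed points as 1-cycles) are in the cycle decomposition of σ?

3

Cycle decomposition: (0) (1 2) (3 4).
3 cycles.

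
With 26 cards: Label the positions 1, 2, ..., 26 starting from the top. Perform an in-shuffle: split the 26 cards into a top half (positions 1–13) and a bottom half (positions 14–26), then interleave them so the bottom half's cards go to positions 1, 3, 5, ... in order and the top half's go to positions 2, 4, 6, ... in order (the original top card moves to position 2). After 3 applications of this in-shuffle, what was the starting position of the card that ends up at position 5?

Work backwards from position 5, undoing one in-shuffle at a time:
5 ← 16 ← 8 ← 4
So the card now at position 5 started at position 4.

4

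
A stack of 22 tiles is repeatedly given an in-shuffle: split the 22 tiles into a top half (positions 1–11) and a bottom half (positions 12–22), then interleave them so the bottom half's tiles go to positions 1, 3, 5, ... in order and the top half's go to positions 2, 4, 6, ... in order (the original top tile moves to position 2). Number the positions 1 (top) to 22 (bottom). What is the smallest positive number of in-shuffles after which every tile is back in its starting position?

11

The in-shuffle permutes the 22 positions with cycle lengths [11, 11].
Every tile is home exactly when every cycle has completed a whole number of laps, i.e. after lcm(11) = 11 in-shuffles.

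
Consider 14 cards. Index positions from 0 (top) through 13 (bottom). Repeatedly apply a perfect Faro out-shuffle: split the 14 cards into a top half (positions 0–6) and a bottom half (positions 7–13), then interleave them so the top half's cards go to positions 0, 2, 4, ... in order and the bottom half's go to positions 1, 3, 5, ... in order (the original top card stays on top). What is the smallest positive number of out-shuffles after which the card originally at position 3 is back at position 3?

Follow position 3 under repeated out-shuffles:
3 → 6 → 12 → 11 → 9 → 5 → 10 → 7 → 1 → 2 → 4 → 8 → 3
It first returns after 12 out-shuffles.

12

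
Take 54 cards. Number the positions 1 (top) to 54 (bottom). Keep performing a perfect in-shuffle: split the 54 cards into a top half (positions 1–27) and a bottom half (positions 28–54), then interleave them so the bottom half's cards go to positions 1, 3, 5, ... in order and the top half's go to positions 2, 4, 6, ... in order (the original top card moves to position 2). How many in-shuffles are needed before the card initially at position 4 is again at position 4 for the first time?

Follow position 4 under repeated in-shuffles:
4 → 8 → 16 → 32 → 9 → 18 → 36 → 17 → 34 → 13 → 26 → 52 → 49 → 43 → 31 → 7 → 14 → 28 → 1 → 2 → 4
It first returns after 20 in-shuffles.

20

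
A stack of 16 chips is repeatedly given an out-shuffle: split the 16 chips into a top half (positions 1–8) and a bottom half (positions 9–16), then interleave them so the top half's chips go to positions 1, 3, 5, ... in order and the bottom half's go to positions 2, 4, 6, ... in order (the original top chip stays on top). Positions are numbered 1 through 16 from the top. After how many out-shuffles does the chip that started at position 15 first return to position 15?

4

Follow position 15 under repeated out-shuffles:
15 → 14 → 12 → 8 → 15
It first returns after 4 out-shuffles.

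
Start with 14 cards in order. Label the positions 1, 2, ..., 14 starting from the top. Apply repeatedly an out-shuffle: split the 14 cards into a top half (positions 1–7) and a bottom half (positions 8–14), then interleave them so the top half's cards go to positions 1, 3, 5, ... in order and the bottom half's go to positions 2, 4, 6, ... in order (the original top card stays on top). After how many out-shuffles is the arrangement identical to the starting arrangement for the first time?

12

The out-shuffle permutes the 14 positions with cycle lengths [1, 1, 12].
Every card is home exactly when every cycle has completed a whole number of laps, i.e. after lcm(1, 12) = 12 out-shuffles.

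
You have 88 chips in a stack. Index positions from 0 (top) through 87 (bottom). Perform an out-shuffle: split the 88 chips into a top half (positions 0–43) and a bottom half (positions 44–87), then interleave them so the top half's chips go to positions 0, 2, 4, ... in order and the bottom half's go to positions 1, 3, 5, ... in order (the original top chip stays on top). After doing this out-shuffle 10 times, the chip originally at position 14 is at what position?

68

Track the chip's position through each out-shuffle:
14 → 28 → 56 → 25 → 50 → 13 → 26 → 52 → 17 → 34 → 68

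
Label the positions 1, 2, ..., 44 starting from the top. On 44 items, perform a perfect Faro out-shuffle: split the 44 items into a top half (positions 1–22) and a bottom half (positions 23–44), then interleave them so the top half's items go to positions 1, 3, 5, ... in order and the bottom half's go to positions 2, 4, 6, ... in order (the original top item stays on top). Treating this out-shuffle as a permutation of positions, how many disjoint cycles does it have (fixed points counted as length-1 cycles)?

Trace each unvisited position around until it returns:
(1) (2 3 5 9 17 33 ... len 14) (4 7 13 25 6 11 ... len 14) (8 15 29 14 27 10 ... len 14) (44)
5 cycles in total.

5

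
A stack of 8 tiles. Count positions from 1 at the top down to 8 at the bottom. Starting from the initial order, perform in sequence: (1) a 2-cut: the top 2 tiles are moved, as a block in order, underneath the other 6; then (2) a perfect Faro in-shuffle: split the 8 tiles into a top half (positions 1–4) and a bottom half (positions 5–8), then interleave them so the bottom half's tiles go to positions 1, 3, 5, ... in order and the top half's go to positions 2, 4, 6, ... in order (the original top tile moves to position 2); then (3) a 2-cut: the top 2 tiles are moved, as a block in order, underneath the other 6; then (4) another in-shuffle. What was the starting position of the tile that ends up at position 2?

Undo the operations in reverse order, starting from position 2:
  undo op 4 (in-shuffle, from top half): 2 ← 1
  undo op 3 (cut 2): 1 ← 3
  undo op 2 (in-shuffle, from bottom half): 3 ← 6
  undo op 1 (cut 2): 6 ← 8
So the tile at position 2 came from original position 8.

8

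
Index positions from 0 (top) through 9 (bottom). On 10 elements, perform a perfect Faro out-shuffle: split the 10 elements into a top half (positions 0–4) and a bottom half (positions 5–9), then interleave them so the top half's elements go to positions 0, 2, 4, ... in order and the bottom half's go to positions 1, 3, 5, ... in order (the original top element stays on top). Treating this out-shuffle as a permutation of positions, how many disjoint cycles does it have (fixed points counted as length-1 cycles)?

4

Trace each unvisited position around until it returns:
(0) (1 2 4 8 7 5) (3 6) (9)
4 cycles in total.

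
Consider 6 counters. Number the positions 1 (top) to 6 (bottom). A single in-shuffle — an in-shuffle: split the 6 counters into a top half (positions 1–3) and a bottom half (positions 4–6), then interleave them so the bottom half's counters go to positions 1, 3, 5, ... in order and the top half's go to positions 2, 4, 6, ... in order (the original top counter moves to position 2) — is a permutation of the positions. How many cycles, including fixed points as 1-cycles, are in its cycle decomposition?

2

Trace each unvisited position around until it returns:
(1 2 4) (3 6 5)
2 cycles in total.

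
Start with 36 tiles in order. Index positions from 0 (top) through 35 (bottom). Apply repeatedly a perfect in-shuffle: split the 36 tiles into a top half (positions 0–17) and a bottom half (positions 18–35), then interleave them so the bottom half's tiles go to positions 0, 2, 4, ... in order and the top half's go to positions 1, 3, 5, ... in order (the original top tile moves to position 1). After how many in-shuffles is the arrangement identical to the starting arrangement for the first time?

36

The in-shuffle permutes the 36 positions with cycle lengths [36].
Every tile is home exactly when every cycle has completed a whole number of laps, i.e. after lcm(36) = 36 in-shuffles.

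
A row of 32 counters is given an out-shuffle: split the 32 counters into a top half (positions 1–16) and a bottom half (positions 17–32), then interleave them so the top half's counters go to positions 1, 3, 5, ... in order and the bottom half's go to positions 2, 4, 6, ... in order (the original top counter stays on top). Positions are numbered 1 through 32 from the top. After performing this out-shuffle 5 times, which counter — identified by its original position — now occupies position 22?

22

Work backwards from position 22, undoing one out-shuffle at a time:
22 ← 27 ← 14 ← 23 ← 12 ← 22
So the counter now at position 22 started at position 22.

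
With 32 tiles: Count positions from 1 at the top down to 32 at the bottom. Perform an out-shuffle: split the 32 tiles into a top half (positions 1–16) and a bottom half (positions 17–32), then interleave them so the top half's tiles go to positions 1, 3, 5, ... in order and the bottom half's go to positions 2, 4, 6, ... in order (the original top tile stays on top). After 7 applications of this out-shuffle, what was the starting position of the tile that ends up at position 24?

30

Work backwards from position 24, undoing one out-shuffle at a time:
24 ← 28 ← 30 ← 31 ← 16 ← 24 ← 28 ← 30
So the tile now at position 24 started at position 30.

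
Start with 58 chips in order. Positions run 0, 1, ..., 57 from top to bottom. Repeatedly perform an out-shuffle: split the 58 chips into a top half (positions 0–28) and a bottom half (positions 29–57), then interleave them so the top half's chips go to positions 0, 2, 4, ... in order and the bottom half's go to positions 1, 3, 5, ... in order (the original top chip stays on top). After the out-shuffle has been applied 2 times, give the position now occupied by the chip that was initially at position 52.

37

Track the chip's position through each out-shuffle:
52 → 47 → 37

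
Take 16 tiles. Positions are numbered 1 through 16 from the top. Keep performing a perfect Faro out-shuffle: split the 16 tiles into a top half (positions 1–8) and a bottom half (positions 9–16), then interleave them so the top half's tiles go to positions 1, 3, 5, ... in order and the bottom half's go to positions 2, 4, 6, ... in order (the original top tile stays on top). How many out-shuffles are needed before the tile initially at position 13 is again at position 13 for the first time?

Follow position 13 under repeated out-shuffles:
13 → 10 → 4 → 7 → 13
It first returns after 4 out-shuffles.

4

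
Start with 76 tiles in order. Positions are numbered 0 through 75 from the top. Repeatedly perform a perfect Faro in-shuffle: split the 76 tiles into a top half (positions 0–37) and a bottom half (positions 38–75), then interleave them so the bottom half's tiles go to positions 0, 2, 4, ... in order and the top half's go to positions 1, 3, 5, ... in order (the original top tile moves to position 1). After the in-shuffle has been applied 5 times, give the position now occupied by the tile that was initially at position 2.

18

Track the tile's position through each in-shuffle:
2 → 5 → 11 → 23 → 47 → 18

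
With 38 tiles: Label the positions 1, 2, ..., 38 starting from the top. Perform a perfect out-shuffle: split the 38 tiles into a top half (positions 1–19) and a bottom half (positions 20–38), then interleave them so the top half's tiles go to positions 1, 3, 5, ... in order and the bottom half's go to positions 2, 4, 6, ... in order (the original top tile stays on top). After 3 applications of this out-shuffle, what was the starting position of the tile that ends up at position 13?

21

Work backwards from position 13, undoing one out-shuffle at a time:
13 ← 7 ← 4 ← 21
So the tile now at position 13 started at position 21.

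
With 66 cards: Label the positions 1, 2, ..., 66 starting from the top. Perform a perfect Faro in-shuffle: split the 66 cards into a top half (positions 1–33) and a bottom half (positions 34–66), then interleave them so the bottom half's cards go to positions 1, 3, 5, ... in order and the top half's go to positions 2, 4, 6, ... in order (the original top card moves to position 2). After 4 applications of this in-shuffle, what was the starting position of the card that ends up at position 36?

19

Work backwards from position 36, undoing one in-shuffle at a time:
36 ← 18 ← 9 ← 38 ← 19
So the card now at position 36 started at position 19.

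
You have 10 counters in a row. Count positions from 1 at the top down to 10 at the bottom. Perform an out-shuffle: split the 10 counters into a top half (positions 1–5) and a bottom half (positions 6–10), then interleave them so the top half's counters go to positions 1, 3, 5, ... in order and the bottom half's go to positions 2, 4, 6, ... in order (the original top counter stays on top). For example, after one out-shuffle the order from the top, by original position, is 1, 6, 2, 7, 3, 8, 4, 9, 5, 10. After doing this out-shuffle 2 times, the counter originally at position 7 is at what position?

Track the counter's position through each out-shuffle:
7 → 4 → 7

7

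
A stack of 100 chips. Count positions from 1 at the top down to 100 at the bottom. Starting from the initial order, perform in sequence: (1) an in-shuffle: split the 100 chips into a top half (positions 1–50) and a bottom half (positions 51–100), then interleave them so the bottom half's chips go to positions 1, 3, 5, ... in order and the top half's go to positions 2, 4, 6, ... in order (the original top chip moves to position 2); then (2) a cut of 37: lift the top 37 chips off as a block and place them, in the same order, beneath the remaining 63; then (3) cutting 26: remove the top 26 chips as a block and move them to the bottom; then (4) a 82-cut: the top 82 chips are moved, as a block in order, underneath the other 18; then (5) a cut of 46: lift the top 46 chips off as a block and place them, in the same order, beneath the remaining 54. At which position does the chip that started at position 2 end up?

13

Track the chip from position 2 forward through each operation:
  after op 1 (in-shuffle): 2 → 4
  after op 2 (cut 37): 4 → 67
  after op 3 (cut 26): 67 → 41
  after op 4 (cut 82): 41 → 59
  after op 5 (cut 46): 59 → 13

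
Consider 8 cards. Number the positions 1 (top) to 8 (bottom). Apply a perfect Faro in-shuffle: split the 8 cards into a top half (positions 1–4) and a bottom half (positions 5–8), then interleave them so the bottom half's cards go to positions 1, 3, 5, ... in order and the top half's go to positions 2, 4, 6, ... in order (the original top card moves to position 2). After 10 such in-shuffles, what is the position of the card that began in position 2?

Track the card's position through each in-shuffle:
2 → 4 → 8 → 7 → 5 → 1 → 2 → 4 → 8 → 7 → 5

5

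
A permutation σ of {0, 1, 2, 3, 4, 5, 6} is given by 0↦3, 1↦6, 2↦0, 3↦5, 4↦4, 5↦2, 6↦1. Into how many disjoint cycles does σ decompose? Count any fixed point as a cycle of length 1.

Cycle decomposition: (0 3 5 2) (1 6) (4).
3 cycles.

3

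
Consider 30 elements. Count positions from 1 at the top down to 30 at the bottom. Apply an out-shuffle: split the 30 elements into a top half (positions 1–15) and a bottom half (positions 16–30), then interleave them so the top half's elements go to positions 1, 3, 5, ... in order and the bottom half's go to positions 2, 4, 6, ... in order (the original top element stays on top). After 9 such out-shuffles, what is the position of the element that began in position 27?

Track the element's position through each out-shuffle:
27 → 24 → 18 → 6 → 11 → 21 → 12 → 23 → 16 → 2

2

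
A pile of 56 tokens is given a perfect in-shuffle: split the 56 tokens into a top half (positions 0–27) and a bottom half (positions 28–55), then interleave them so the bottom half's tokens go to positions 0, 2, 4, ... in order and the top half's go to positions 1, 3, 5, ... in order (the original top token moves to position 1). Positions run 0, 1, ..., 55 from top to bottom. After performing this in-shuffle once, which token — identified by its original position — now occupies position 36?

Work backwards from position 36, undoing one in-shuffle at a time:
36 ← 46
So the token now at position 36 started at position 46.

46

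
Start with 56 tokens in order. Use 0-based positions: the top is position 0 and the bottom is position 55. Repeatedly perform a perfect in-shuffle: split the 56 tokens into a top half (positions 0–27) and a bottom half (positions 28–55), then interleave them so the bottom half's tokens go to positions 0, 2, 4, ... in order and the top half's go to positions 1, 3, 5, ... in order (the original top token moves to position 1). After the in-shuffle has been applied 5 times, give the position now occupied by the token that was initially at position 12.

16

Track the token's position through each in-shuffle:
12 → 25 → 51 → 46 → 36 → 16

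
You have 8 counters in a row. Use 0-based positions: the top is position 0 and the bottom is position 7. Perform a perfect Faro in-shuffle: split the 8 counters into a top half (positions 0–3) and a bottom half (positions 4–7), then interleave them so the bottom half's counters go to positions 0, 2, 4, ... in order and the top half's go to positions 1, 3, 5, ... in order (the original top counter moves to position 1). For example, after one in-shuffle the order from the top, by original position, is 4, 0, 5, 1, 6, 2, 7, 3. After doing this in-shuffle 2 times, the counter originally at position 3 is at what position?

6

Track the counter's position through each in-shuffle:
3 → 7 → 6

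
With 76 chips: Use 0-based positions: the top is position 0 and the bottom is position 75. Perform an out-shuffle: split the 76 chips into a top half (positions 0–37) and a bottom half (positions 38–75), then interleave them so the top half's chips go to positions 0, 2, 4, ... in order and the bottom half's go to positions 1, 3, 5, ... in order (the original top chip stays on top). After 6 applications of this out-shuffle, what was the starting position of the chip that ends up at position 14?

Work backwards from position 14, undoing one out-shuffle at a time:
14 ← 7 ← 41 ← 58 ← 29 ← 52 ← 26
So the chip now at position 14 started at position 26.

26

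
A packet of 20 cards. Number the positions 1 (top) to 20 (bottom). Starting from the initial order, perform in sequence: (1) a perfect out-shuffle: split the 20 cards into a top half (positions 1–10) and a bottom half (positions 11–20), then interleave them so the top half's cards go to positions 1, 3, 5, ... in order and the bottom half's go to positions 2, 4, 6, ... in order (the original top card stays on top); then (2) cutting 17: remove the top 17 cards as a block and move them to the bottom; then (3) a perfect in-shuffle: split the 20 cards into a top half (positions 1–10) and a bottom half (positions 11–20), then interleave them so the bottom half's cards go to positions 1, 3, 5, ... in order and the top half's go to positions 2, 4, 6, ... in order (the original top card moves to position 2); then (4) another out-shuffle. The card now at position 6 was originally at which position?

Undo the operations in reverse order, starting from position 6:
  undo op 4 (out-shuffle, from bottom half): 6 ← 13
  undo op 3 (in-shuffle, from bottom half): 13 ← 17
  undo op 2 (cut 17): 17 ← 14
  undo op 1 (out-shuffle, from bottom half): 14 ← 17
So the card at position 6 came from original position 17.

17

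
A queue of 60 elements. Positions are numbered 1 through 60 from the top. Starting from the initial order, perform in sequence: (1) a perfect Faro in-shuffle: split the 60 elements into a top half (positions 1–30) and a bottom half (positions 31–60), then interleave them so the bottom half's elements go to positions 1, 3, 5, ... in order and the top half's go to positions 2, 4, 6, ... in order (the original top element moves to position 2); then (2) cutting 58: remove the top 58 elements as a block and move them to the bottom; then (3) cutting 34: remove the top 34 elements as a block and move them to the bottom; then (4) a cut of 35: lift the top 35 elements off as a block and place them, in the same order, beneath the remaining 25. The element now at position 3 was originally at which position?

5

Undo the operations in reverse order, starting from position 3:
  undo op 4 (cut 35): 3 ← 38
  undo op 3 (cut 34): 38 ← 12
  undo op 2 (cut 58): 12 ← 10
  undo op 1 (in-shuffle, from top half): 10 ← 5
So the element at position 3 came from original position 5.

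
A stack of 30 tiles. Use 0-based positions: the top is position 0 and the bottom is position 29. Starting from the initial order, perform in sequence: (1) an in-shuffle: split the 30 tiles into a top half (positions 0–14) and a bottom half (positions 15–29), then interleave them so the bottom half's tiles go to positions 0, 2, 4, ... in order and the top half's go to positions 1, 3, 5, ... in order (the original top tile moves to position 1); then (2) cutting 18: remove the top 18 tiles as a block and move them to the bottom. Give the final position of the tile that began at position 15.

Track the tile from position 15 forward through each operation:
  after op 1 (in-shuffle): 15 → 0
  after op 2 (cut 18): 0 → 12

12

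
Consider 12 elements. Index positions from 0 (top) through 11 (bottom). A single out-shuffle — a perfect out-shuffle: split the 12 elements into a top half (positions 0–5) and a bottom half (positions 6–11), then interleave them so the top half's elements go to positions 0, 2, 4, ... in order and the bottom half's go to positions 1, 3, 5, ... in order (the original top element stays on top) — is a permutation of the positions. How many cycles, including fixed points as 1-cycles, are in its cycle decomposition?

Trace each unvisited position around until it returns:
(0) (1 2 4 8 5 10 9 7 3 6) (11)
3 cycles in total.

3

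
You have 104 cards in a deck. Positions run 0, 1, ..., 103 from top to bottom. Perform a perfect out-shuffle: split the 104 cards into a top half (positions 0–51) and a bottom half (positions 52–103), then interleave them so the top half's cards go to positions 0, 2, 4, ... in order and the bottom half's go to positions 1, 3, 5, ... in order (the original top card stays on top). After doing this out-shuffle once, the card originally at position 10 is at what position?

20

Track the card's position through each out-shuffle:
10 → 20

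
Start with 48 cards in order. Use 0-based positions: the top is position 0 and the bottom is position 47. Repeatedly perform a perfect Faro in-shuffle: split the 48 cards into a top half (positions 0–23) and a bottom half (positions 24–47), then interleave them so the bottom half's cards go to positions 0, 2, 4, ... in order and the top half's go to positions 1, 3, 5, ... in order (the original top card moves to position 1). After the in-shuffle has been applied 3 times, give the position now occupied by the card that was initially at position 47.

40

Track the card's position through each in-shuffle:
47 → 46 → 44 → 40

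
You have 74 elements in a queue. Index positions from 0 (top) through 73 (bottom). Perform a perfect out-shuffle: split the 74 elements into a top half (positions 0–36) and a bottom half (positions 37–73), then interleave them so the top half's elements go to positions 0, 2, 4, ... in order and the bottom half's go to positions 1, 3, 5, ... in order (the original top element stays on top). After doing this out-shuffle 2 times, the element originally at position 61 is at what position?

25

Track the element's position through each out-shuffle:
61 → 49 → 25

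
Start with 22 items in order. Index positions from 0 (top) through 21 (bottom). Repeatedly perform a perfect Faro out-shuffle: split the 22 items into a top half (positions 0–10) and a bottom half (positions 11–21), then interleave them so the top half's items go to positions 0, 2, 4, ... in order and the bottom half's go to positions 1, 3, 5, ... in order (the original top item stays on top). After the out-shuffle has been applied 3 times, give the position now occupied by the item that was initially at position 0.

0

Position 0 is a fixed point of every out-shuffle, so the item never moves.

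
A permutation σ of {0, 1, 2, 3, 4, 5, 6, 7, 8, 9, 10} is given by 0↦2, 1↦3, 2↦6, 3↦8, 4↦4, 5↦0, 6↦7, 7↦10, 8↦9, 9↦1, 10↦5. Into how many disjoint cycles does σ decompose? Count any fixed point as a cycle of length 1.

3

Cycle decomposition: (0 2 6 7 10 5) (1 3 8 9) (4).
3 cycles.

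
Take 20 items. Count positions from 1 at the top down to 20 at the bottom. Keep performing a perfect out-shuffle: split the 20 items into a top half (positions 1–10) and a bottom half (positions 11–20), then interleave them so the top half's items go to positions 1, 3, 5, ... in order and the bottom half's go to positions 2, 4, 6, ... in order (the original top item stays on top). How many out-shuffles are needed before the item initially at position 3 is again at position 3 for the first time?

18

Follow position 3 under repeated out-shuffles:
3 → 5 → 9 → 17 → 14 → 8 → 15 → 10 → 19 → 18 → 16 → 12 → 4 → 7 → 13 → 6 → 11 → 2 → 3
It first returns after 18 out-shuffles.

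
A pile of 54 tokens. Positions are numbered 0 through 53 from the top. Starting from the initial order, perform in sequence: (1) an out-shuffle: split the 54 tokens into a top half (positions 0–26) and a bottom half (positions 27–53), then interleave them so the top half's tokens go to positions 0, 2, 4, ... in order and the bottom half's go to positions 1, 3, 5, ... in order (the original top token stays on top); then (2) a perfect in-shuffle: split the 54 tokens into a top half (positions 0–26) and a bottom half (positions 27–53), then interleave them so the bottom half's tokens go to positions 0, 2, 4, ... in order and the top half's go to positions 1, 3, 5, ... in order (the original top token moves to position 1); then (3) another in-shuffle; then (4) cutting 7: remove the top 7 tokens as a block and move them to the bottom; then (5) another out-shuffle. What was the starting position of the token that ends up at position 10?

Undo the operations in reverse order, starting from position 10:
  undo op 5 (out-shuffle, from top half): 10 ← 5
  undo op 4 (cut 7): 5 ← 12
  undo op 3 (in-shuffle, from bottom half): 12 ← 33
  undo op 2 (in-shuffle, from top half): 33 ← 16
  undo op 1 (out-shuffle, from top half): 16 ← 8
So the token at position 10 came from original position 8.

8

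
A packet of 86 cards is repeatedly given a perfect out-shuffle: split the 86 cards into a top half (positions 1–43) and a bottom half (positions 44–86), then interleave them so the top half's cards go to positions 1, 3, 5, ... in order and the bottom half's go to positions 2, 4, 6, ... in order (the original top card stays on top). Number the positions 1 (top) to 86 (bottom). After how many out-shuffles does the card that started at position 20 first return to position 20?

8

Follow position 20 under repeated out-shuffles:
20 → 39 → 77 → 68 → 50 → 14 → 27 → 53 → 20
It first returns after 8 out-shuffles.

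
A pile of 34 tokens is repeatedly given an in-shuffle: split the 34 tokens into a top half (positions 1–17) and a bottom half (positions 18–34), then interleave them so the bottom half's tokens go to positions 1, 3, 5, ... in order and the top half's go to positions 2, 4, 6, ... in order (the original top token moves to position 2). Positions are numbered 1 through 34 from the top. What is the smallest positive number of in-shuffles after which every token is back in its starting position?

The in-shuffle permutes the 34 positions with cycle lengths [3, 3, 4, 12, 12].
Every token is home exactly when every cycle has completed a whole number of laps, i.e. after lcm(3, 4, 12) = 12 in-shuffles.

12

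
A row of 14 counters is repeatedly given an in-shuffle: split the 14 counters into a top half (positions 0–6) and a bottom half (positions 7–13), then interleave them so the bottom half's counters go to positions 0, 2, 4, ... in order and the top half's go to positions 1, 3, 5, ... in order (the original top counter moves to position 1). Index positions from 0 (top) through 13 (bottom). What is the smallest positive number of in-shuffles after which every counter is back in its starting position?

The in-shuffle permutes the 14 positions with cycle lengths [2, 4, 4, 4].
Every counter is home exactly when every cycle has completed a whole number of laps, i.e. after lcm(2, 4) = 4 in-shuffles.

4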